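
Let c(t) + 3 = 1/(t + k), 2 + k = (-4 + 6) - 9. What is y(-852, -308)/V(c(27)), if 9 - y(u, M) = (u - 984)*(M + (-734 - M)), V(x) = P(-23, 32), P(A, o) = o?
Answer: -1347615/32 ≈ -42113.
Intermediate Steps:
k = -9 (k = -2 + ((-4 + 6) - 9) = -2 + (2 - 9) = -2 - 7 = -9)
c(t) = -3 + 1/(-9 + t) (c(t) = -3 + 1/(t - 9) = -3 + 1/(-9 + t))
V(x) = 32
y(u, M) = -722247 + 734*u (y(u, M) = 9 - (u - 984)*(M + (-734 - M)) = 9 - (-984 + u)*(-734) = 9 - (722256 - 734*u) = 9 + (-722256 + 734*u) = -722247 + 734*u)
y(-852, -308)/V(c(27)) = (-722247 + 734*(-852))/32 = (-722247 - 625368)*(1/32) = -1347615*1/32 = -1347615/32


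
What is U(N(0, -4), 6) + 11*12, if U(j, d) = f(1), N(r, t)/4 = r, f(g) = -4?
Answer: 128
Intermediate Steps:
N(r, t) = 4*r
U(j, d) = -4
U(N(0, -4), 6) + 11*12 = -4 + 11*12 = -4 + 132 = 128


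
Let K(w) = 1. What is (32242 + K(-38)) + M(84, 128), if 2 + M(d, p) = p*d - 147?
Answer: 42846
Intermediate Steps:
M(d, p) = -149 + d*p (M(d, p) = -2 + (p*d - 147) = -2 + (d*p - 147) = -2 + (-147 + d*p) = -149 + d*p)
(32242 + K(-38)) + M(84, 128) = (32242 + 1) + (-149 + 84*128) = 32243 + (-149 + 10752) = 32243 + 10603 = 42846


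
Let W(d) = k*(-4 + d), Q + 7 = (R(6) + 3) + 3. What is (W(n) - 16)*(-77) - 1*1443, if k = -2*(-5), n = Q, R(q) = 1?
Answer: 2869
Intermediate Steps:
Q = 0 (Q = -7 + ((1 + 3) + 3) = -7 + (4 + 3) = -7 + 7 = 0)
n = 0
k = 10
W(d) = -40 + 10*d (W(d) = 10*(-4 + d) = -40 + 10*d)
(W(n) - 16)*(-77) - 1*1443 = ((-40 + 10*0) - 16)*(-77) - 1*1443 = ((-40 + 0) - 16)*(-77) - 1443 = (-40 - 16)*(-77) - 1443 = -56*(-77) - 1443 = 4312 - 1443 = 2869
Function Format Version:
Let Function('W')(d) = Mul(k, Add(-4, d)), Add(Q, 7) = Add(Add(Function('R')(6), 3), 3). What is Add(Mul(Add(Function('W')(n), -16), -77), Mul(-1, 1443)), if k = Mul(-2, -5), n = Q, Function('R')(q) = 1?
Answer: 2869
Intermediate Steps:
Q = 0 (Q = Add(-7, Add(Add(1, 3), 3)) = Add(-7, Add(4, 3)) = Add(-7, 7) = 0)
n = 0
k = 10
Function('W')(d) = Add(-40, Mul(10, d)) (Function('W')(d) = Mul(10, Add(-4, d)) = Add(-40, Mul(10, d)))
Add(Mul(Add(Function('W')(n), -16), -77), Mul(-1, 1443)) = Add(Mul(Add(Add(-40, Mul(10, 0)), -16), -77), Mul(-1, 1443)) = Add(Mul(Add(Add(-40, 0), -16), -77), -1443) = Add(Mul(Add(-40, -16), -77), -1443) = Add(Mul(-56, -77), -1443) = Add(4312, -1443) = 2869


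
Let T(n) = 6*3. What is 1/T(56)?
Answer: 1/18 ≈ 0.055556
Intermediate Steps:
T(n) = 18
1/T(56) = 1/18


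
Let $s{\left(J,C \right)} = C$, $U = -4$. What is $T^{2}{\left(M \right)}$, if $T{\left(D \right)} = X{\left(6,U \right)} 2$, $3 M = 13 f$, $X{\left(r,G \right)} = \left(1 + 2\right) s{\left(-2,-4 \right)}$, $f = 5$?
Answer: $576$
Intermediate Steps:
$X{\left(r,G \right)} = -12$ ($X{\left(r,G \right)} = \left(1 + 2\right) \left(-4\right) = 3 \left(-4\right) = -12$)
$M = \frac{65}{3}$ ($M = \frac{13 \cdot 5}{3} = \frac{1}{3} \cdot 65 = \frac{65}{3} \approx 21.667$)
$T{\left(D \right)} = -24$ ($T{\left(D \right)} = \left(-12\right) 2 = -24$)
$T^{2}{\left(M \right)} = \left(-24\right)^{2} = 576$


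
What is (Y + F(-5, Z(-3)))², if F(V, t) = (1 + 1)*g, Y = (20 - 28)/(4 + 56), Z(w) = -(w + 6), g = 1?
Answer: 784/225 ≈ 3.4844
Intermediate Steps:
Z(w) = -6 - w (Z(w) = -(6 + w) = -6 - w)
Y = -2/15 (Y = -8/60 = -8*1/60 = -2/15 ≈ -0.13333)
F(V, t) = 2 (F(V, t) = (1 + 1)*1 = 2*1 = 2)
(Y + F(-5, Z(-3)))² = (-2/15 + 2)² = (28/15)² = 784/225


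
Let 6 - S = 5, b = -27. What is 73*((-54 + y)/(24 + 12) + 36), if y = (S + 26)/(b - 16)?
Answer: 432963/172 ≈ 2517.2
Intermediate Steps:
S = 1 (S = 6 - 1*5 = 6 - 5 = 1)
y = -27/43 (y = (1 + 26)/(-27 - 16) = 27/(-43) = 27*(-1/43) = -27/43 ≈ -0.62791)
73*((-54 + y)/(24 + 12) + 36) = 73*((-54 - 27/43)/(24 + 12) + 36) = 73*(-2349/43/36 + 36) = 73*(-2349/43*1/36 + 36) = 73*(-261/172 + 36) = 73*(5931/172) = 432963/172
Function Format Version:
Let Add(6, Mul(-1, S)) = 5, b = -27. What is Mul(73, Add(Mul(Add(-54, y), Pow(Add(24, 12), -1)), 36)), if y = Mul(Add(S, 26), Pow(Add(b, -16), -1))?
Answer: Rational(432963, 172) ≈ 2517.2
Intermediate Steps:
S = 1 (S = Add(6, Mul(-1, 5)) = Add(6, -5) = 1)
y = Rational(-27, 43) (y = Mul(Add(1, 26), Pow(Add(-27, -16), -1)) = Mul(27, Pow(-43, -1)) = Mul(27, Rational(-1, 43)) = Rational(-27, 43) ≈ -0.62791)
Mul(73, Add(Mul(Add(-54, y), Pow(Add(24, 12), -1)), 36)) = Mul(73, Add(Mul(Add(-54, Rational(-27, 43)), Pow(Add(24, 12), -1)), 36)) = Mul(73, Add(Mul(Rational(-2349, 43), Pow(36, -1)), 36)) = Mul(73, Add(Mul(Rational(-2349, 43), Rational(1, 36)), 36)) = Mul(73, Add(Rational(-261, 172), 36)) = Mul(73, Rational(5931, 172)) = Rational(432963, 172)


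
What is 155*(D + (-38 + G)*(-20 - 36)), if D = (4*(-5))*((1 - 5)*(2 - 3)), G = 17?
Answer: 169880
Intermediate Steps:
D = -80 (D = -(-80)*(-1) = -20*4 = -80)
155*(D + (-38 + G)*(-20 - 36)) = 155*(-80 + (-38 + 17)*(-20 - 36)) = 155*(-80 - 21*(-56)) = 155*(-80 + 1176) = 155*1096 = 169880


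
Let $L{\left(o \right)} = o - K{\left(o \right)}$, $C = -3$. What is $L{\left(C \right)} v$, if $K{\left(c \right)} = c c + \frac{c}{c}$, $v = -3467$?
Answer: $45071$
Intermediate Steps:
$K{\left(c \right)} = 1 + c^{2}$ ($K{\left(c \right)} = c^{2} + 1 = 1 + c^{2}$)
$L{\left(o \right)} = -1 + o - o^{2}$ ($L{\left(o \right)} = o - \left(1 + o^{2}\right) = -1 + o - o^{2}$)
$L{\left(C \right)} v = \left(-1 - 3 - \left(-3\right)^{2}\right) \left(-3467\right) = \left(-1 - 3 - 9\right) \left(-3467\right) = \left(-13\right) \left(-3467\right) = 45071$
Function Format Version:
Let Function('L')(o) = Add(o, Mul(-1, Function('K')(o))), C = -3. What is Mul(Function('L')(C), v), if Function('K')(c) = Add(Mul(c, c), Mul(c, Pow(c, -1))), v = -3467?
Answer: 45071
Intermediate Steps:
Function('K')(c) = Add(1, Pow(c, 2)) (Function('K')(c) = Add(Pow(c, 2), 1) = Add(1, Pow(c, 2)))
Function('L')(o) = Add(-1, o, Mul(-1, Pow(o, 2))) (Function('L')(o) = Add(o, Mul(-1, Add(1, Pow(o, 2)))) = Add(o, Add(-1, Mul(-1, Pow(o, 2)))) = Add(-1, o, Mul(-1, Pow(o, 2))))
Mul(Function('L')(C), v) = Mul(Add(-1, -3, Mul(-1, Pow(-3, 2))), -3467) = Mul(Add(-1, -3, Mul(-1, 9)), -3467) = Mul(Add(-1, -3, -9), -3467) = Mul(-13, -3467) = 45071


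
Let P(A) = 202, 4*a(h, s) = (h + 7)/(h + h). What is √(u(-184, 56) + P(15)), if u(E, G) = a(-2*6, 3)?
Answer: √116382/24 ≈ 14.215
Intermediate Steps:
a(h, s) = (7 + h)/(8*h) (a(h, s) = ((h + 7)/(h + h))/4 = ((7 + h)/((2*h)))/4 = ((7 + h)*(1/(2*h)))/4 = ((7 + h)/(2*h))/4 = (7 + h)/(8*h))
u(E, G) = 5/96 (u(E, G) = (7 - 2*6)/(8*((-2*6))) = (⅛)*(7 - 12)/(-12) = (⅛)*(-1/12)*(-5) = 5/96)
√(u(-184, 56) + P(15)) = √(5/96 + 202) = √(19397/96) = √116382/24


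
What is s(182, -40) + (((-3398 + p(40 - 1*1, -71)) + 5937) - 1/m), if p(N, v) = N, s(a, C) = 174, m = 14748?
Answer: 40586495/14748 ≈ 2752.0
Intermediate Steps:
s(182, -40) + (((-3398 + p(40 - 1*1, -71)) + 5937) - 1/m) = 174 + (((-3398 + (40 - 1*1)) + 5937) - 1/14748) = 174 + (((-3398 + (40 - 1)) + 5937) - 1*1/14748) = 174 + (((-3398 + 39) + 5937) - 1/14748) = 174 + ((-3359 + 5937) - 1/14748) = 174 + (2578 - 1/14748) = 174 + 38020343/14748 = 40586495/14748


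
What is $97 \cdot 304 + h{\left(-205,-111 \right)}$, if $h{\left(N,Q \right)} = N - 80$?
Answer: $29203$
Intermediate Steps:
$h{\left(N,Q \right)} = -80 + N$
$97 \cdot 304 + h{\left(-205,-111 \right)} = 97 \cdot 304 - 285 = 29488 - 285 = 29203$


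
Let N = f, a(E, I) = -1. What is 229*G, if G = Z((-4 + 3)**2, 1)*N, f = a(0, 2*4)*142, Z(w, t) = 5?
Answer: -162590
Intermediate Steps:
f = -142 (f = -1*142 = -142)
N = -142
G = -710 (G = 5*(-142) = -710)
229*G = 229*(-710) = -162590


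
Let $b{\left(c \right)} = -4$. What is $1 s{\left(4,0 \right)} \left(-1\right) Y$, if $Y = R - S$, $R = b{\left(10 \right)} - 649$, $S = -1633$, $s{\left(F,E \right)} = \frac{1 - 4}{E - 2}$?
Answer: $-1470$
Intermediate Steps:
$s{\left(F,E \right)} = - \frac{3}{-2 + E}$
$R = -653$ ($R = -4 - 649 = -653$)
$Y = 980$ ($Y = -653 - -1633 = -653 + 1633 = 980$)
$1 s{\left(4,0 \right)} \left(-1\right) Y = 1 \left(- \frac{3}{-2 + 0}\right) \left(-1\right) 980 = 1 \left(- \frac{3}{-2}\right) \left(-1\right) 980 = 1 \left(\left(-3\right) \left(- \frac{1}{2}\right)\right) \left(-1\right) 980 = 1 \cdot \frac{3}{2} \left(-1\right) 980 = \frac{3}{2} \left(-1\right) 980 = \left(- \frac{3}{2}\right) 980 = -1470$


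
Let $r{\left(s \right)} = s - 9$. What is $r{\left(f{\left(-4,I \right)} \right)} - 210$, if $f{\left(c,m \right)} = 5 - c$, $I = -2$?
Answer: $-210$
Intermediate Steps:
$r{\left(s \right)} = -9 + s$
$r{\left(f{\left(-4,I \right)} \right)} - 210 = \left(-9 + \left(5 - -4\right)\right) - 210 = \left(-9 + \left(5 + 4\right)\right) - 210 = \left(-9 + 9\right) - 210 = 0 - 210 = -210$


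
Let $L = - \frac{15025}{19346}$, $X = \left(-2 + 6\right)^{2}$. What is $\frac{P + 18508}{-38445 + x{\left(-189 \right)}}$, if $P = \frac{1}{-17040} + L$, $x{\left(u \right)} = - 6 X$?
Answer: $- \frac{3050507120687}{6352632864720} \approx -0.4802$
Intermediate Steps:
$X = 16$ ($X = 4^{2} = 16$)
$L = - \frac{15025}{19346}$ ($L = \left(-15025\right) \frac{1}{19346} = - \frac{15025}{19346} \approx -0.77665$)
$x{\left(u \right)} = -96$ ($x{\left(u \right)} = \left(-6\right) 16 = -96$)
$P = - \frac{128022673}{164827920}$ ($P = \frac{1}{-17040} - \frac{15025}{19346} = - \frac{1}{17040} - \frac{15025}{19346} = - \frac{128022673}{164827920} \approx -0.7767$)
$\frac{P + 18508}{-38445 + x{\left(-189 \right)}} = \frac{- \frac{128022673}{164827920} + 18508}{-38445 - 96} = \frac{3050507120687}{164827920 \left(-38541\right)} = \frac{3050507120687}{164827920} \left(- \frac{1}{38541}\right) = - \frac{3050507120687}{6352632864720}$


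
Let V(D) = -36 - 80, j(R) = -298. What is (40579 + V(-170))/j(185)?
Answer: -40463/298 ≈ -135.78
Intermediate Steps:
V(D) = -116
(40579 + V(-170))/j(185) = (40579 - 116)/(-298) = 40463*(-1/298) = -40463/298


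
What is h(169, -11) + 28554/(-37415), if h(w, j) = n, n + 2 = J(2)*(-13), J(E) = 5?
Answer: -2535359/37415 ≈ -67.763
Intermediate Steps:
n = -67 (n = -2 + 5*(-13) = -2 - 65 = -67)
h(w, j) = -67
h(169, -11) + 28554/(-37415) = -67 + 28554/(-37415) = -67 + 28554*(-1/37415) = -67 - 28554/37415 = -2535359/37415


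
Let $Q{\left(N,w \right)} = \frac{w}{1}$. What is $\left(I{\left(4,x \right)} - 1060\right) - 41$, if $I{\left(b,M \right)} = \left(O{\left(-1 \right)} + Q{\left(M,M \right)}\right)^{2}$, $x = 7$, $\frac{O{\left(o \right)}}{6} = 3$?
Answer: $-476$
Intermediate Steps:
$O{\left(o \right)} = 18$ ($O{\left(o \right)} = 6 \cdot 3 = 18$)
$Q{\left(N,w \right)} = w$ ($Q{\left(N,w \right)} = w 1 = w$)
$I{\left(b,M \right)} = \left(18 + M\right)^{2}$
$\left(I{\left(4,x \right)} - 1060\right) - 41 = \left(\left(18 + 7\right)^{2} - 1060\right) - 41 = \left(25^{2} - 1060\right) - 41 = \left(625 - 1060\right) - 41 = -435 - 41 = -476$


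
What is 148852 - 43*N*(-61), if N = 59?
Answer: 303609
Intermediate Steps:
148852 - 43*N*(-61) = 148852 - 43*59*(-61) = 148852 - 2537*(-61) = 148852 - 1*(-154757) = 148852 + 154757 = 303609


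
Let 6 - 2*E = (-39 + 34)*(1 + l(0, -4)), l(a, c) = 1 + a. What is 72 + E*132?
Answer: 1128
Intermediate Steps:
E = 8 (E = 3 - (-39 + 34)*(1 + (1 + 0))/2 = 3 - (-5)*(1 + 1)/2 = 3 - (-5)*2/2 = 3 - ½*(-10) = 3 + 5 = 8)
72 + E*132 = 72 + 8*132 = 72 + 1056 = 1128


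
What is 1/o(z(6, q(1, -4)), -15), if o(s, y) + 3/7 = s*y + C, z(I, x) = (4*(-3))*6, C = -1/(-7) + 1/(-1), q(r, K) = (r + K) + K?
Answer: 7/7551 ≈ 0.00092703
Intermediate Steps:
q(r, K) = r + 2*K (q(r, K) = (K + r) + K = r + 2*K)
C = -6/7 (C = -1*(-⅐) + 1*(-1) = ⅐ - 1 = -6/7 ≈ -0.85714)
z(I, x) = -72 (z(I, x) = -12*6 = -72)
o(s, y) = -9/7 + s*y (o(s, y) = -3/7 + (s*y - 6/7) = -3/7 + (-6/7 + s*y) = -9/7 + s*y)
1/o(z(6, q(1, -4)), -15) = 1/(-9/7 - 72*(-15)) = 1/(-9/7 + 1080) = 1/(7551/7) = 7/7551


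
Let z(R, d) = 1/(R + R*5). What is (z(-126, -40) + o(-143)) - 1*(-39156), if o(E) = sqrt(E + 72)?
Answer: 29601935/756 + I*sqrt(71) ≈ 39156.0 + 8.4261*I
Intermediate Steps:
o(E) = sqrt(72 + E)
z(R, d) = 1/(6*R) (z(R, d) = 1/(R + 5*R) = 1/(6*R))
(z(-126, -40) + o(-143)) - 1*(-39156) = ((1/6)/(-126) + sqrt(72 - 143)) - 1*(-39156) = ((1/6)*(-1/126) + sqrt(-71)) + 39156 = (-1/756 + I*sqrt(71)) + 39156 = 29601935/756 + I*sqrt(71)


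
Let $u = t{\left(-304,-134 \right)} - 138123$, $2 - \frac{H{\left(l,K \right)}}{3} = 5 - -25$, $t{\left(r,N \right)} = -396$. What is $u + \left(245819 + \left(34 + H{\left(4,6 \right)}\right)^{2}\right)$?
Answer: $109800$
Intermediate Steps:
$H{\left(l,K \right)} = -84$ ($H{\left(l,K \right)} = 6 - 3 \left(5 - -25\right) = 6 - 3 \left(5 + 25\right) = 6 - 90 = -84$)
$u = -138519$ ($u = -396 - 138123 = -138519$)
$u + \left(245819 + \left(34 + H{\left(4,6 \right)}\right)^{2}\right) = -138519 + \left(245819 + \left(34 - 84\right)^{2}\right) = -138519 + \left(245819 + \left(-50\right)^{2}\right) = -138519 + \left(245819 + 2500\right) = -138519 + 248319 = 109800$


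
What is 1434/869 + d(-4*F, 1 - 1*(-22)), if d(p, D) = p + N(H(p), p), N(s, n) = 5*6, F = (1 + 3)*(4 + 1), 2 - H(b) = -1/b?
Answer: -42016/869 ≈ -48.350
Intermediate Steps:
H(b) = 2 + 1/b (H(b) = 2 - (-1)/b = 2 + 1/b)
F = 20 (F = 4*5 = 20)
N(s, n) = 30
d(p, D) = 30 + p (d(p, D) = p + 30 = 30 + p)
1434/869 + d(-4*F, 1 - 1*(-22)) = 1434/869 + (30 - 4*20) = 1434*(1/869) + (30 - 80) = 1434/869 - 50 = -42016/869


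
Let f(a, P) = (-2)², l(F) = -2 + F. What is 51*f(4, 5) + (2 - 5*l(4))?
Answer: 196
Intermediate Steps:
f(a, P) = 4
51*f(4, 5) + (2 - 5*l(4)) = 51*4 + (2 - 5*(-2 + 4)) = 204 + (2 - 5*2) = 204 + (2 - 10) = 204 - 8 = 196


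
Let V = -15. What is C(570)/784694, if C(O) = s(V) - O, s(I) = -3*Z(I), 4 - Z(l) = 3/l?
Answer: -2913/3923470 ≈ -0.00074246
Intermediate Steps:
Z(l) = 4 - 3/l
s(I) = -12 + 9/I (s(I) = -3*(4 - 3/I) = -12 + 9/I)
C(O) = -63/5 - O (C(O) = (-12 + 9/(-15)) - O = (-12 + 9*(-1/15)) - O = (-12 - ⅗) - O = -63/5 - O)
C(570)/784694 = (-63/5 - 1*570)/784694 = (-63/5 - 570)*(1/784694) = -2913/5*1/784694 = -2913/3923470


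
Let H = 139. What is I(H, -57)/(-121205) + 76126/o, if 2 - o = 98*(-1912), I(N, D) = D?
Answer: 4618766188/11355575245 ≈ 0.40674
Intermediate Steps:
o = 187378 (o = 2 - 98*(-1912) = 2 - 1*(-187376) = 2 + 187376 = 187378)
I(H, -57)/(-121205) + 76126/o = -57/(-121205) + 76126/187378 = -57*(-1/121205) + 76126*(1/187378) = 57/121205 + 38063/93689 = 4618766188/11355575245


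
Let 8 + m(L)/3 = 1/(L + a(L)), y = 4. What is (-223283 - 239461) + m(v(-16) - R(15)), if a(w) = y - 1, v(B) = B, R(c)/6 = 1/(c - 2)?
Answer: -80984439/175 ≈ -4.6277e+5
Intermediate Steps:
R(c) = 6/(-2 + c) (R(c) = 6/(c - 2) = 6/(-2 + c))
a(w) = 3 (a(w) = 4 - 1 = 3)
m(L) = -24 + 3/(3 + L) (m(L) = -24 + 3/(L + 3) = -24 + 3/(3 + L))
(-223283 - 239461) + m(v(-16) - R(15)) = (-223283 - 239461) + 3*(-23 - 8*(-16 - 6/(-2 + 15)))/(3 + (-16 - 6/(-2 + 15))) = -462744 + 3*(-23 - 8*(-16 - 6/13))/(3 + (-16 - 6/13)) = -462744 + 3*(-23 - 8*(-214/13))/(3 - 214/13) = -462744 + 3*(-23 + 1712/13)/(-175/13) = -462744 + 3*(-13/175)*(1413/13) = -462744 - 4239/175 = -80984439/175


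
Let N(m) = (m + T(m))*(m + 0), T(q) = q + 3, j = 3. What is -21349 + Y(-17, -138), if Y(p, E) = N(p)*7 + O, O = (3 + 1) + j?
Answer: -17653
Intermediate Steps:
T(q) = 3 + q
N(m) = m*(3 + 2*m) (N(m) = (m + (3 + m))*(m + 0) = (3 + 2*m)*m = m*(3 + 2*m))
O = 7 (O = (3 + 1) + 3 = 4 + 3 = 7)
Y(p, E) = 7 + 7*p*(3 + 2*p) (Y(p, E) = (p*(3 + 2*p))*7 + 7 = 7*p*(3 + 2*p) + 7 = 7 + 7*p*(3 + 2*p))
-21349 + Y(-17, -138) = -21349 + (7 + 7*(-17)*(3 + 2*(-17))) = -21349 + (7 + 7*(-17)*(3 - 34)) = -21349 + (7 + 7*(-17)*(-31)) = -21349 + (7 + 3689) = -21349 + 3696 = -17653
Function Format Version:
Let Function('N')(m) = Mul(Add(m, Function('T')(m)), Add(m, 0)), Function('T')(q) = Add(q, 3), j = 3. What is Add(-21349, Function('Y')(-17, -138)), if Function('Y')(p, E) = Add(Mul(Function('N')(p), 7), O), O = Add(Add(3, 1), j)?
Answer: -17653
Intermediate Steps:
Function('T')(q) = Add(3, q)
Function('N')(m) = Mul(m, Add(3, Mul(2, m))) (Function('N')(m) = Mul(Add(m, Add(3, m)), Add(m, 0)) = Mul(Add(3, Mul(2, m)), m) = Mul(m, Add(3, Mul(2, m))))
O = 7 (O = Add(Add(3, 1), 3) = Add(4, 3) = 7)
Function('Y')(p, E) = Add(7, Mul(7, p, Add(3, Mul(2, p)))) (Function('Y')(p, E) = Add(Mul(Mul(p, Add(3, Mul(2, p))), 7), 7) = Add(Mul(7, p, Add(3, Mul(2, p))), 7) = Add(7, Mul(7, p, Add(3, Mul(2, p)))))
Add(-21349, Function('Y')(-17, -138)) = Add(-21349, Add(7, Mul(7, -17, Add(3, Mul(2, -17))))) = Add(-21349, Add(7, Mul(7, -17, Add(3, -34)))) = Add(-21349, Add(7, Mul(7, -17, -31))) = Add(-21349, Add(7, 3689)) = Add(-21349, 3696) = -17653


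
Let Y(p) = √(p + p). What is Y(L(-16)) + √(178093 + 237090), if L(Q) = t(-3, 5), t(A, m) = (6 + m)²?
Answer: √415183 + 11*√2 ≈ 659.90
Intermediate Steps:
L(Q) = 121 (L(Q) = (6 + 5)² = 11² = 121)
Y(p) = √2*√p (Y(p) = √(2*p) = √2*√p)
Y(L(-16)) + √(178093 + 237090) = √2*√121 + √(178093 + 237090) = √2*11 + √415183 = 11*√2 + √415183 = √415183 + 11*√2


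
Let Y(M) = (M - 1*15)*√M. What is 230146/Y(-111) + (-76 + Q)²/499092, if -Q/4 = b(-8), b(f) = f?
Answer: 44/11343 + 16439*I*√111/999 ≈ 0.003879 + 173.37*I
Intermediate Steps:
Y(M) = √M*(-15 + M) (Y(M) = (M - 15)*√M = (-15 + M)*√M = √M*(-15 + M))
Q = 32 (Q = -4*(-8) = 32)
230146/Y(-111) + (-76 + Q)²/499092 = 230146/((√(-111)*(-15 - 111))) + (-76 + 32)²/499092 = 230146/(((I*√111)*(-126))) + (-44)²*(1/499092) = 230146/((-126*I*√111)) + 1936*(1/499092) = 230146*(I*√111/13986) + 44/11343 = 16439*I*√111/999 + 44/11343 = 44/11343 + 16439*I*√111/999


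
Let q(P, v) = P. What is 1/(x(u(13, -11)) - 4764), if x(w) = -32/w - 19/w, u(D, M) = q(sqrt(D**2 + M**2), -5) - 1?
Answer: -8999/42872807 + sqrt(290)/128618421 ≈ -0.00020977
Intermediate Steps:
u(D, M) = -1 + sqrt(D**2 + M**2) (u(D, M) = sqrt(D**2 + M**2) - 1 = -1 + sqrt(D**2 + M**2))
x(w) = -51/w
1/(x(u(13, -11)) - 4764) = 1/(-51/(-1 + sqrt(13**2 + (-11)**2)) - 4764) = 1/(-51/(-1 + sqrt(169 + 121)) - 4764) = 1/(-51/(-1 + sqrt(290)) - 4764) = 1/(-4764 - 51/(-1 + sqrt(290)))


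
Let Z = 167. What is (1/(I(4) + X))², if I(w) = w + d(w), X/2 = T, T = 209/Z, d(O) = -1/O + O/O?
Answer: 446224/23474025 ≈ 0.019009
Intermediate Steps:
d(O) = 1 - 1/O (d(O) = -1/O + 1 = 1 - 1/O)
T = 209/167 ≈ 1.2515
X = 418/167 (X = 2*(209/167) = 418/167 ≈ 2.5030)
I(w) = w + (-1 + w)/w
(1/(I(4) + X))² = (1/((1 + 4 - 1/4) + 418/167))² = (1/((1 + 4 - 1*¼) + 418/167))² = (1/((1 + 4 - ¼) + 418/167))² = (1/(19/4 + 418/167))² = (1/(4845/668))² = (668/4845)² = 446224/23474025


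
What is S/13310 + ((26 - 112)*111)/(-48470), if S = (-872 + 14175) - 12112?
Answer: 499419/1743610 ≈ 0.28643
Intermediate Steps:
S = 1191 (S = 13303 - 12112 = 1191)
S/13310 + ((26 - 112)*111)/(-48470) = 1191/13310 + ((26 - 112)*111)/(-48470) = 1191*(1/13310) - 86*111*(-1/48470) = 1191/13310 - 9546*(-1/48470) = 1191/13310 + 129/655 = 499419/1743610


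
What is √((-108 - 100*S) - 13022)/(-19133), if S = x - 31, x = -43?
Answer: -I*√5730/19133 ≈ -0.0039563*I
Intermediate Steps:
S = -74 (S = -43 - 31 = -74)
√((-108 - 100*S) - 13022)/(-19133) = √((-108 - 100*(-74)) - 13022)/(-19133) = √((-108 + 7400) - 13022)*(-1/19133) = √(7292 - 13022)*(-1/19133) = √(-5730)*(-1/19133) = (I*√5730)*(-1/19133) = -I*√5730/19133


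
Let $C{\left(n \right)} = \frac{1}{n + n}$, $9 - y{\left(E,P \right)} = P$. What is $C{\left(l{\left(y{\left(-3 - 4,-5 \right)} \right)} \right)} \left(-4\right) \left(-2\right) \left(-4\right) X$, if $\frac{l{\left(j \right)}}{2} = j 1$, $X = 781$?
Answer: $- \frac{3124}{7} \approx -446.29$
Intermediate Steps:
$y{\left(E,P \right)} = 9 - P$
$l{\left(j \right)} = 2 j$ ($l{\left(j \right)} = 2 j 1 = 2 j$)
$C{\left(n \right)} = \frac{1}{2 n}$
$C{\left(l{\left(y{\left(-3 - 4,-5 \right)} \right)} \right)} \left(-4\right) \left(-2\right) \left(-4\right) X = \frac{1}{2 \cdot 2 \left(9 - -5\right)} \left(-4\right) \left(-2\right) \left(-4\right) 781 = \frac{1}{2 \cdot 2 \left(9 + 5\right)} 8 \left(-4\right) 781 = \frac{1}{2 \cdot 2 \cdot 14} \left(\left(-32\right) 781\right) = \frac{1}{2 \cdot 28} \left(-24992\right) = \frac{1}{2} \cdot \frac{1}{28} \left(-24992\right) = \frac{1}{56} \left(-24992\right) = - \frac{3124}{7}$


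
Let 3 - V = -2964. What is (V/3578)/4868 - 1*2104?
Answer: -36646846249/17417704 ≈ -2104.0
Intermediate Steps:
V = 2967 (V = 3 - 1*(-2964) = 3 + 2964 = 2967)
(V/3578)/4868 - 1*2104 = (2967/3578)/4868 - 1*2104 = (2967*(1/3578))*(1/4868) - 2104 = (2967/3578)*(1/4868) - 2104 = 2967/17417704 - 2104 = -36646846249/17417704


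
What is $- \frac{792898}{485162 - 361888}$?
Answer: $- \frac{396449}{61637} \approx -6.432$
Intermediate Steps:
$- \frac{792898}{485162 - 361888} = - \frac{792898}{123274} = \left(-792898\right) \frac{1}{123274} = - \frac{396449}{61637}$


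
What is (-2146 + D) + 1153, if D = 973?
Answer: -20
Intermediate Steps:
(-2146 + D) + 1153 = (-2146 + 973) + 1153 = -1173 + 1153 = -20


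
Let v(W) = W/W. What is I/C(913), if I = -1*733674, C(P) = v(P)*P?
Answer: -733674/913 ≈ -803.59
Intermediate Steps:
v(W) = 1
C(P) = P (C(P) = 1*P = P)
I = -733674
I/C(913) = -733674/913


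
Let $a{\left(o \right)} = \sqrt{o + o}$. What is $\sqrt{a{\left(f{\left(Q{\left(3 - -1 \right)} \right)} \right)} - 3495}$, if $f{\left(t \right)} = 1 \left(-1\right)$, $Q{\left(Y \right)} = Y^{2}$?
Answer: $\sqrt{-3495 + i \sqrt{2}} \approx 0.012 + 59.119 i$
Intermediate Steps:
$f{\left(t \right)} = -1$
$a{\left(o \right)} = \sqrt{2} \sqrt{o}$ ($a{\left(o \right)} = \sqrt{2 o} = \sqrt{2} \sqrt{o}$)
$\sqrt{a{\left(f{\left(Q{\left(3 - -1 \right)} \right)} \right)} - 3495} = \sqrt{\sqrt{2} \sqrt{-1} - 3495} = \sqrt{\sqrt{2} i - 3495} = \sqrt{i \sqrt{2} - 3495} = \sqrt{-3495 + i \sqrt{2}}$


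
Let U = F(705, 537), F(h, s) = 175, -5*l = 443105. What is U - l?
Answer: 88796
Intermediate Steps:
l = -88621 (l = -⅕*443105 = -88621)
U = 175
U - l = 175 - 1*(-88621) = 175 + 88621 = 88796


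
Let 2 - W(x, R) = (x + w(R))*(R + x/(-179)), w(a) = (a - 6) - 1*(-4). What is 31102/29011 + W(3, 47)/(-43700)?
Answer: 127494974571/113466372650 ≈ 1.1236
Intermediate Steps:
w(a) = -2 + a (w(a) = (-6 + a) + 4 = -2 + a)
W(x, R) = 2 - (R - x/179)*(-2 + R + x) (W(x, R) = 2 - (x + (-2 + R))*(R + x/(-179)) = 2 - (-2 + R + x)*(R + x*(-1/179)) = 2 - (-2 + R + x)*(R - x/179) = 2 - (R - x/179)*(-2 + R + x))
31102/29011 + W(3, 47)/(-43700) = 31102/29011 + (2 + (1/179)*3**2 - 1*47*3 - 1*47*(-2 + 47) + (1/179)*3*(-2 + 47))/(-43700) = 31102*(1/29011) + (2 + (1/179)*9 - 141 - 1*47*45 + (1/179)*3*45)*(-1/43700) = 31102/29011 + (2 + 9/179 - 141 - 2115 + 135/179)*(-1/43700) = 31102/29011 - 403322/179*(-1/43700) = 31102/29011 + 201661/3911150 = 127494974571/113466372650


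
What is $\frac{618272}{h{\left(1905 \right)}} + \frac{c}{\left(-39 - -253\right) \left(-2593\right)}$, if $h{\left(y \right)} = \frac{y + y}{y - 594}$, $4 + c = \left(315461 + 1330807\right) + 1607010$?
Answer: $\frac{37480497436337}{176181385} \approx 2.1274 \cdot 10^{5}$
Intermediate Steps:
$c = 3253274$ ($c = -4 + \left(\left(315461 + 1330807\right) + 1607010\right) = -4 + \left(1646268 + 1607010\right) = -4 + 3253278 = 3253274$)
$h{\left(y \right)} = \frac{2 y}{-594 + y}$
$\frac{618272}{h{\left(1905 \right)}} + \frac{c}{\left(-39 - -253\right) \left(-2593\right)} = \frac{618272}{2 \cdot 1905 \frac{1}{-594 + 1905}} + \frac{3253274}{\left(-39 - -253\right) \left(-2593\right)} = \frac{618272}{2 \cdot 1905 \cdot \frac{1}{1311}} + \frac{3253274}{\left(-39 + 253\right) \left(-2593\right)} = \frac{618272}{2 \cdot 1905 \cdot \frac{1}{1311}} + \frac{3253274}{214 \left(-2593\right)} = \frac{618272}{\frac{1270}{437}} + \frac{3253274}{-554902} = 618272 \cdot \frac{437}{1270} + 3253274 \left(- \frac{1}{554902}\right) = \frac{135092432}{635} - \frac{1626637}{277451} = \frac{37480497436337}{176181385}$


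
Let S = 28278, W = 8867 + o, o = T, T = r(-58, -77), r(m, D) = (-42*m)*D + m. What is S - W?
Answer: 207041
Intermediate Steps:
r(m, D) = m - 42*D*m (r(m, D) = -42*D*m + m = m - 42*D*m)
T = -187630 (T = -58*(1 - 42*(-77)) = -58*(1 + 3234) = -58*3235 = -187630)
o = -187630
W = -178763 (W = 8867 - 187630 = -178763)
S - W = 28278 - 1*(-178763) = 28278 + 178763 = 207041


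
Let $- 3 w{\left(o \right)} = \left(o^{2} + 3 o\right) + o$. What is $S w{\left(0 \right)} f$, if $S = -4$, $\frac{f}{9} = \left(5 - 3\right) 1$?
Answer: $0$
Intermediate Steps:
$f = 18$ ($f = 9 \left(5 - 3\right) 1 = 9 \cdot 2 \cdot 1 = 9 \cdot 2 = 18$)
$w{\left(o \right)} = - \frac{4 o}{3} - \frac{o^{2}}{3}$ ($w{\left(o \right)} = - \frac{\left(o^{2} + 3 o\right) + o}{3} = - \frac{o^{2} + 4 o}{3} = - \frac{4 o}{3} - \frac{o^{2}}{3}$)
$S w{\left(0 \right)} f = - 4 \left(\left(- \frac{1}{3}\right) 0 \left(4 + 0\right)\right) 18 = - 4 \left(\left(- \frac{1}{3}\right) 0 \cdot 4\right) 18 = \left(-4\right) 0 \cdot 18 = 0 \cdot 18 = 0$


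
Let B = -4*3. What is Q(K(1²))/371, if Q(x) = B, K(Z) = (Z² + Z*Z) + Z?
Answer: -12/371 ≈ -0.032345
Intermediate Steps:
B = -12
K(Z) = Z + 2*Z² (K(Z) = (Z² + Z²) + Z = 2*Z² + Z = Z + 2*Z²)
Q(x) = -12
Q(K(1²))/371 = -12/371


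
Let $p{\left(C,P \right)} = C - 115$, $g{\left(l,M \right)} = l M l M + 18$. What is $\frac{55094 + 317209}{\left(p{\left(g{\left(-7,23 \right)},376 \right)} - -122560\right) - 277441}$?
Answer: $- \frac{124101}{43019} \approx -2.8848$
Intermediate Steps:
$g{\left(l,M \right)} = 18 + M^{2} l^{2}$ ($g{\left(l,M \right)} = M l l M + 18 = M l^{2} M + 18 = M^{2} l^{2} + 18 = 18 + M^{2} l^{2}$)
$p{\left(C,P \right)} = -115 + C$
$\frac{55094 + 317209}{\left(p{\left(g{\left(-7,23 \right)},376 \right)} - -122560\right) - 277441} = \frac{55094 + 317209}{\left(\left(-115 + \left(18 + 23^{2} \left(-7\right)^{2}\right)\right) - -122560\right) - 277441} = \frac{372303}{\left(\left(-115 + \left(18 + 529 \cdot 49\right)\right) + 122560\right) - 277441} = \frac{372303}{\left(\left(-115 + \left(18 + 25921\right)\right) + 122560\right) - 277441} = \frac{372303}{\left(\left(-115 + 25939\right) + 122560\right) - 277441} = \frac{372303}{\left(25824 + 122560\right) - 277441} = \frac{372303}{148384 - 277441} = \frac{372303}{-129057} = 372303 \left(- \frac{1}{129057}\right) = - \frac{124101}{43019}$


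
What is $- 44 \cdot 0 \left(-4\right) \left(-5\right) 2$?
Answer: $0$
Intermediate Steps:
$- 44 \cdot 0 \left(-4\right) \left(-5\right) 2 = - 44 \cdot 0 \left(-5\right) 2 = \left(-44\right) 0 \cdot 2 = 0 \cdot 2 = 0$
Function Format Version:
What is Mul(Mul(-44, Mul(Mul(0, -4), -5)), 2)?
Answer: 0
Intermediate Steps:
Mul(Mul(-44, Mul(Mul(0, -4), -5)), 2) = Mul(Mul(-44, Mul(0, -5)), 2) = Mul(Mul(-44, 0), 2) = Mul(0, 2) = 0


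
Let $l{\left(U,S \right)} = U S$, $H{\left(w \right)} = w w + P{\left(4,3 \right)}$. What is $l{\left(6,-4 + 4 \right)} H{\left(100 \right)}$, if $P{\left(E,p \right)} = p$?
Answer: $0$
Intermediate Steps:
$H{\left(w \right)} = 3 + w^{2}$ ($H{\left(w \right)} = w w + 3 = w^{2} + 3 = 3 + w^{2}$)
$l{\left(U,S \right)} = S U$
$l{\left(6,-4 + 4 \right)} H{\left(100 \right)} = \left(-4 + 4\right) 6 \left(3 + 100^{2}\right) = 0 \cdot 6 \left(3 + 10000\right) = 0 \cdot 10003 = 0$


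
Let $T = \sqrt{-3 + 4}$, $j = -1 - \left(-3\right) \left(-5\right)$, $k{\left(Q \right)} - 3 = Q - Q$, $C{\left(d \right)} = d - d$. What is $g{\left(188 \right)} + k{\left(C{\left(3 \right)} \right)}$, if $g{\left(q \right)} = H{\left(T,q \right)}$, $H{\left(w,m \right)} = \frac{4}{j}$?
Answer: $\frac{11}{4} \approx 2.75$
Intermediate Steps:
$C{\left(d \right)} = 0$
$k{\left(Q \right)} = 3$ ($k{\left(Q \right)} = 3 + \left(Q - Q\right) = 3 + 0 = 3$)
$j = -16$ ($j = -1 - 15 = -16$)
$T = 1$ ($T = \sqrt{1} = 1$)
$H{\left(w,m \right)} = - \frac{1}{4}$ ($H{\left(w,m \right)} = \frac{4}{-16} = 4 \left(- \frac{1}{16}\right) = - \frac{1}{4}$)
$g{\left(q \right)} = - \frac{1}{4}$
$g{\left(188 \right)} + k{\left(C{\left(3 \right)} \right)} = - \frac{1}{4} + 3 = \frac{11}{4}$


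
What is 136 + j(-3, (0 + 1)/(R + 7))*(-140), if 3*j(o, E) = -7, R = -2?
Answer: 1388/3 ≈ 462.67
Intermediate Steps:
j(o, E) = -7/3 (j(o, E) = (⅓)*(-7) = -7/3)
136 + j(-3, (0 + 1)/(R + 7))*(-140) = 136 - 7/3*(-140) = 136 + 980/3 = 1388/3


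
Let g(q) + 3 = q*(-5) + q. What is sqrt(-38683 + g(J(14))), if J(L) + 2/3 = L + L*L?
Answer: I*sqrt(355710)/3 ≈ 198.8*I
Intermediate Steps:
J(L) = -2/3 + L + L**2 (J(L) = -2/3 + (L + L*L) = -2/3 + (L + L**2) = -2/3 + L + L**2)
g(q) = -3 - 4*q (g(q) = -3 + (q*(-5) + q) = -3 + (-5*q + q) = -3 - 4*q)
sqrt(-38683 + g(J(14))) = sqrt(-38683 + (-3 - 4*(-2/3 + 14 + 14**2))) = sqrt(-38683 + (-3 - 4*(-2/3 + 14 + 196))) = sqrt(-38683 + (-3 - 4*628/3)) = sqrt(-38683 + (-3 - 2512/3)) = sqrt(-38683 - 2521/3) = sqrt(-118570/3) = I*sqrt(355710)/3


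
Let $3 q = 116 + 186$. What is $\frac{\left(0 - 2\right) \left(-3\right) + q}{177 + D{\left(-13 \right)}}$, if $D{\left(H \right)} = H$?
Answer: $\frac{80}{123} \approx 0.65041$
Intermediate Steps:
$q = \frac{302}{3}$ ($q = \frac{116 + 186}{3} = \frac{1}{3} \cdot 302 = \frac{302}{3} \approx 100.67$)
$\frac{\left(0 - 2\right) \left(-3\right) + q}{177 + D{\left(-13 \right)}} = \frac{\left(0 - 2\right) \left(-3\right) + \frac{302}{3}}{177 - 13} = \frac{\left(-2\right) \left(-3\right) + \frac{302}{3}}{164} = \left(6 + \frac{302}{3}\right) \frac{1}{164} = \frac{320}{3} \cdot \frac{1}{164} = \frac{80}{123}$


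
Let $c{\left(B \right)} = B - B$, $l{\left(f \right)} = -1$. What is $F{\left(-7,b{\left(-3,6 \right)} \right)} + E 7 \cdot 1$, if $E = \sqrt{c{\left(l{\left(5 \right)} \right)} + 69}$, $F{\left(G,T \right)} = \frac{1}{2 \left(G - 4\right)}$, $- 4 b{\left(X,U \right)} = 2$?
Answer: $- \frac{1}{22} + 7 \sqrt{69} \approx 58.101$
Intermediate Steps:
$b{\left(X,U \right)} = - \frac{1}{2}$ ($b{\left(X,U \right)} = \left(- \frac{1}{4}\right) 2 = - \frac{1}{2}$)
$F{\left(G,T \right)} = \frac{1}{-8 + 2 G}$ ($F{\left(G,T \right)} = \frac{1}{2 \left(-4 + G\right)} = \frac{1}{-8 + 2 G}$)
$c{\left(B \right)} = 0$
$E = \sqrt{69}$ ($E = \sqrt{0 + 69} = \sqrt{69} \approx 8.3066$)
$F{\left(-7,b{\left(-3,6 \right)} \right)} + E 7 \cdot 1 = \frac{1}{2 \left(-4 - 7\right)} + \sqrt{69} \cdot 7 \cdot 1 = \frac{1}{2 \left(-11\right)} + \sqrt{69} \cdot 7 = \frac{1}{2} \left(- \frac{1}{11}\right) + 7 \sqrt{69} = - \frac{1}{22} + 7 \sqrt{69}$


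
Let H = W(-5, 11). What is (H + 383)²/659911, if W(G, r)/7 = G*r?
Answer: 4/659911 ≈ 6.0614e-6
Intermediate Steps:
W(G, r) = 7*G*r (W(G, r) = 7*(G*r) = 7*G*r)
H = -385 (H = 7*(-5)*11 = -385)
(H + 383)²/659911 = (-385 + 383)²/659911 = (-2)²*(1/659911) = 4*(1/659911) = 4/659911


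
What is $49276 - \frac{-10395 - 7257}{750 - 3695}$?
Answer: $\frac{145100168}{2945} \approx 49270.0$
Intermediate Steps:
$49276 - \frac{-10395 - 7257}{750 - 3695} = 49276 - - \frac{17652}{-2945} = 49276 - \left(-17652\right) \left(- \frac{1}{2945}\right) = 49276 - \frac{17652}{2945} = \frac{145100168}{2945}$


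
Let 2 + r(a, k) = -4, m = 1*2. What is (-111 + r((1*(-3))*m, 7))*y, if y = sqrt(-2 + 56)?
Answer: -351*sqrt(6) ≈ -859.77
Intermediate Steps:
m = 2
y = 3*sqrt(6) (y = sqrt(54) = 3*sqrt(6) ≈ 7.3485)
r(a, k) = -6 (r(a, k) = -2 - 4 = -6)
(-111 + r((1*(-3))*m, 7))*y = (-111 - 6)*(3*sqrt(6)) = -351*sqrt(6)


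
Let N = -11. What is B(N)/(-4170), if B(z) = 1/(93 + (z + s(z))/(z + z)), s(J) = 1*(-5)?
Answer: -11/4299270 ≈ -2.5586e-6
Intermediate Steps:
s(J) = -5
B(z) = 1/(93 + (-5 + z)/(2*z)) (B(z) = 1/(93 + (z - 5)/(z + z)) = 1/(93 + (-5 + z)/((2*z))) = 1/(93 + (-5 + z)*(1/(2*z))) = 1/(93 + (-5 + z)/(2*z)))
B(N)/(-4170) = (2*(-11)/(-5 + 187*(-11)))/(-4170) = (2*(-11)/(-5 - 2057))*(-1/4170) = (2*(-11)/(-2062))*(-1/4170) = (2*(-11)*(-1/2062))*(-1/4170) = (11/1031)*(-1/4170) = -11/4299270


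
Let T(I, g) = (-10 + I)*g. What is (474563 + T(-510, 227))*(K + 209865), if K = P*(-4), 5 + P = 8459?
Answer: 62765517627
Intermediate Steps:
P = 8454 (P = -5 + 8459 = 8454)
T(I, g) = g*(-10 + I)
K = -33816 (K = 8454*(-4) = -33816)
(474563 + T(-510, 227))*(K + 209865) = (474563 + 227*(-10 - 510))*(-33816 + 209865) = (474563 + 227*(-520))*176049 = (474563 - 118040)*176049 = 356523*176049 = 62765517627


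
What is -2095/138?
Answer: -2095/138 ≈ -15.181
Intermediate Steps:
-2095/138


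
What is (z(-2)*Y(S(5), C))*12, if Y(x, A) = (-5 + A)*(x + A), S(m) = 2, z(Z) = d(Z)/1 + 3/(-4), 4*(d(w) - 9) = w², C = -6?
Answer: 4884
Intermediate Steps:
d(w) = 9 + w²/4
z(Z) = 33/4 + Z²/4 (z(Z) = (9 + Z²/4)/1 + 3/(-4) = (9 + Z²/4)*1 + 3*(-¼) = (9 + Z²/4) - ¾ = 33/4 + Z²/4)
Y(x, A) = (-5 + A)*(A + x)
(z(-2)*Y(S(5), C))*12 = ((33/4 + (¼)*(-2)²)*((-6)² - 5*(-6) - 5*2 - 6*2))*12 = ((33/4 + (¼)*4)*(36 + 30 - 10 - 12))*12 = ((33/4 + 1)*44)*12 = ((37/4)*44)*12 = 407*12 = 4884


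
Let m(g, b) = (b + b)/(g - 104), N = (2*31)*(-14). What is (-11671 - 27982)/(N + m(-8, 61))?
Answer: 2220568/48669 ≈ 45.626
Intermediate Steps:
N = -868 (N = 62*(-14) = -868)
m(g, b) = 2*b/(-104 + g) (m(g, b) = (2*b)/(-104 + g) = 2*b/(-104 + g))
(-11671 - 27982)/(N + m(-8, 61)) = (-11671 - 27982)/(-868 + 2*61/(-104 - 8)) = -39653/(-868 + 2*61/(-112)) = -39653/(-868 + 2*61*(-1/112)) = -39653/(-868 - 61/56) = -39653/(-48669/56) = -39653*(-56/48669) = 2220568/48669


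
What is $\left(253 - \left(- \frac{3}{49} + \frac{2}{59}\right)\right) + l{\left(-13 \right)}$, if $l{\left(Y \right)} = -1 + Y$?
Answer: $\frac{691028}{2891} \approx 239.03$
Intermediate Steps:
$\left(253 - \left(- \frac{3}{49} + \frac{2}{59}\right)\right) + l{\left(-13 \right)} = \left(253 - \left(- \frac{3}{49} + \frac{2}{59}\right)\right) - 14 = \left(253 - - \frac{79}{2891}\right) - 14 = \left(253 + \left(- \frac{2}{59} + \frac{3}{49}\right)\right) - 14 = \left(253 + \frac{79}{2891}\right) - 14 = \frac{731502}{2891} - 14 = \frac{691028}{2891}$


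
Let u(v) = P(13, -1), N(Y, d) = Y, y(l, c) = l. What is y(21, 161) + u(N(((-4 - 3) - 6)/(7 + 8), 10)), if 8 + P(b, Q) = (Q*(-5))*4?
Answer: 33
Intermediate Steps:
P(b, Q) = -8 - 20*Q (P(b, Q) = -8 + (Q*(-5))*4 = -8 - 5*Q*4 = -8 - 20*Q)
u(v) = 12 (u(v) = -8 - 20*(-1) = -8 + 20 = 12)
y(21, 161) + u(N(((-4 - 3) - 6)/(7 + 8), 10)) = 21 + 12 = 33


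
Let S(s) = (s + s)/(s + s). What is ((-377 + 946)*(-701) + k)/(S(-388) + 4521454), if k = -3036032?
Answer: -3434901/4521455 ≈ -0.75969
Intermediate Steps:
S(s) = 1 (S(s) = (2*s)/((2*s)) = (2*s)*(1/(2*s)) = 1)
((-377 + 946)*(-701) + k)/(S(-388) + 4521454) = ((-377 + 946)*(-701) - 3036032)/(1 + 4521454) = (569*(-701) - 3036032)/4521455 = (-398869 - 3036032)*(1/4521455) = -3434901*1/4521455 = -3434901/4521455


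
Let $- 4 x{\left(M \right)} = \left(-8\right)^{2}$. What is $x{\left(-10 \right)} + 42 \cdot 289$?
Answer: $12122$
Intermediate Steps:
$x{\left(M \right)} = -16$ ($x{\left(M \right)} = - \frac{\left(-8\right)^{2}}{4} = \left(- \frac{1}{4}\right) 64 = -16$)
$x{\left(-10 \right)} + 42 \cdot 289 = -16 + 42 \cdot 289 = -16 + 12138 = 12122$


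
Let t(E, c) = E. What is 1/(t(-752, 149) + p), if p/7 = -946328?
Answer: -1/6625048 ≈ -1.5094e-7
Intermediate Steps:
p = -6624296 (p = 7*(-946328) = -6624296)
1/(t(-752, 149) + p) = 1/(-752 - 6624296) = 1/(-6625048) = -1/6625048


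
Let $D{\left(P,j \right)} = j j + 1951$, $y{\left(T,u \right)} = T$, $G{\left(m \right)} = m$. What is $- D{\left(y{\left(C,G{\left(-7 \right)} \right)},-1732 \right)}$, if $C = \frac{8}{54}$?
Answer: $-3001775$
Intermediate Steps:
$C = \frac{4}{27}$ ($C = 8 \cdot \frac{1}{54} = \frac{4}{27} \approx 0.14815$)
$D{\left(P,j \right)} = 1951 + j^{2}$ ($D{\left(P,j \right)} = j^{2} + 1951 = 1951 + j^{2}$)
$- D{\left(y{\left(C,G{\left(-7 \right)} \right)},-1732 \right)} = - (1951 + \left(-1732\right)^{2}) = - (1951 + 2999824) = \left(-1\right) 3001775 = -3001775$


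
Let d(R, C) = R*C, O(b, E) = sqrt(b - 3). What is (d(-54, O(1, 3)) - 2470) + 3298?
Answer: 828 - 54*I*sqrt(2) ≈ 828.0 - 76.368*I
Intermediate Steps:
O(b, E) = sqrt(-3 + b)
d(R, C) = C*R
(d(-54, O(1, 3)) - 2470) + 3298 = (sqrt(-3 + 1)*(-54) - 2470) + 3298 = (sqrt(-2)*(-54) - 2470) + 3298 = ((I*sqrt(2))*(-54) - 2470) + 3298 = (-54*I*sqrt(2) - 2470) + 3298 = (-2470 - 54*I*sqrt(2)) + 3298 = 828 - 54*I*sqrt(2)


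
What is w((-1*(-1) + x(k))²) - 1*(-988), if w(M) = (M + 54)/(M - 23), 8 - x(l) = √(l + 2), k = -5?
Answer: 2*(8901*√3 + 27236*I)/(18*√3 + 55*I) ≈ 990.06 + 0.60061*I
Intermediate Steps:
x(l) = 8 - √(2 + l) (x(l) = 8 - √(l + 2) = 8 - √(2 + l))
w(M) = (54 + M)/(-23 + M)
w((-1*(-1) + x(k))²) - 1*(-988) = (54 + (-1*(-1) + (8 - √(2 - 5)))²)/(-23 + (-1*(-1) + (8 - √(2 - 5)))²) - 1*(-988) = (54 + (1 + (8 - √(-3)))²)/(-23 + (1 + (8 - √(-3)))²) + 988 = (54 + (1 + (8 - I*√3))²)/(-23 + (1 + (8 - I*√3))²) + 988 = (54 + (9 - I*√3)²)/(-23 + (9 - I*√3)²) + 988 = 988 + (54 + (9 - I*√3)²)/(-23 + (9 - I*√3)²)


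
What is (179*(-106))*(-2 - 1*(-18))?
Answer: -303584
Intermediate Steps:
(179*(-106))*(-2 - 1*(-18)) = -18974*(-2 + 18) = -18974*16 = -303584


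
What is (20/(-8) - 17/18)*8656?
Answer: -268336/9 ≈ -29815.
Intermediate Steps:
(20/(-8) - 17/18)*8656 = (20*(-1/8) - 17*1/18)*8656 = (-5/2 - 17/18)*8656 = -31/9*8656 = -268336/9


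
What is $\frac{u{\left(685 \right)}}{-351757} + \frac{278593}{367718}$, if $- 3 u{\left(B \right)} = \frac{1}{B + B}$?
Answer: $\frac{100691956535207}{132904433490465} \approx 0.75763$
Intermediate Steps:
$u{\left(B \right)} = - \frac{1}{6 B}$ ($u{\left(B \right)} = - \frac{1}{3 \left(B + B\right)} = - \frac{1}{3 \cdot 2 B} = - \frac{\frac{1}{2} \frac{1}{B}}{3} = - \frac{1}{6 B}$)
$\frac{u{\left(685 \right)}}{-351757} + \frac{278593}{367718} = \frac{\left(- \frac{1}{6}\right) \frac{1}{685}}{-351757} + \frac{278593}{367718} = \left(- \frac{1}{6}\right) \frac{1}{685} \left(- \frac{1}{351757}\right) + 278593 \cdot \frac{1}{367718} = \left(- \frac{1}{4110}\right) \left(- \frac{1}{351757}\right) + \frac{278593}{367718} = \frac{1}{1445721270} + \frac{278593}{367718} = \frac{100691956535207}{132904433490465}$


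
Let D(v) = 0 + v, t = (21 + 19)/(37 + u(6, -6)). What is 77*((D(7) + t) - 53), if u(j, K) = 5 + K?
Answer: -31108/9 ≈ -3456.4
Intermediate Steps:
t = 10/9 (t = (21 + 19)/(37 + (5 - 6)) = 40/(37 - 1) = 40/36 = 40*(1/36) = 10/9 ≈ 1.1111)
D(v) = v
77*((D(7) + t) - 53) = 77*((7 + 10/9) - 53) = 77*(73/9 - 53) = 77*(-404/9) = -31108/9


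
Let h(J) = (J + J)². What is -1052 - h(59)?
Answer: -14976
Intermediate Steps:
h(J) = 4*J² (h(J) = (2*J)² = 4*J²)
-1052 - h(59) = -1052 - 4*59² = -1052 - 4*3481 = -1052 - 1*13924 = -1052 - 13924 = -14976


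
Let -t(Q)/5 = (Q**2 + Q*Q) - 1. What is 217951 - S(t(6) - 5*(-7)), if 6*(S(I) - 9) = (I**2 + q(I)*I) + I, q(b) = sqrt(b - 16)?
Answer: 602786/3 + 640*I*sqrt(21)/3 ≈ 2.0093e+5 + 977.62*I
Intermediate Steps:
q(b) = sqrt(-16 + b)
t(Q) = 5 - 10*Q**2 (t(Q) = -5*((Q**2 + Q*Q) - 1) = -5*((Q**2 + Q**2) - 1) = -5*(2*Q**2 - 1) = -5*(-1 + 2*Q**2) = 5 - 10*Q**2)
S(I) = 9 + I/6 + I**2/6 + I*sqrt(-16 + I)/6 (S(I) = 9 + ((I**2 + sqrt(-16 + I)*I) + I)/6 = 9 + ((I**2 + I*sqrt(-16 + I)) + I)/6 = 9 + (I + I**2 + I*sqrt(-16 + I))/6 = 9 + (I/6 + I**2/6 + I*sqrt(-16 + I)/6) = 9 + I/6 + I**2/6 + I*sqrt(-16 + I)/6)
217951 - S(t(6) - 5*(-7)) = 217951 - (9 + ((5 - 10*6**2) - 5*(-7))/6 + ((5 - 10*6**2) - 5*(-7))**2/6 + ((5 - 10*6**2) - 5*(-7))*sqrt(-16 + ((5 - 10*6**2) - 5*(-7)))/6) = 217951 - (9 + ((5 - 10*36) + 35)/6 + ((5 - 10*36) + 35)**2/6 + ((5 - 10*36) + 35)*sqrt(-16 + ((5 - 10*36) + 35))/6) = 217951 - (9 + ((5 - 360) + 35)/6 + ((5 - 360) + 35)**2/6 + ((5 - 360) + 35)*sqrt(-16 + ((5 - 360) + 35))/6) = 217951 - (9 + (-355 + 35)/6 + (-355 + 35)**2/6 + (-355 + 35)*sqrt(-16 + (-355 + 35))/6) = 217951 - (9 + (1/6)*(-320) + (1/6)*(-320)**2 + (1/6)*(-320)*sqrt(-16 - 320)) = 217951 - (9 - 160/3 + (1/6)*102400 + (1/6)*(-320)*sqrt(-336)) = 217951 - (9 - 160/3 + 51200/3 + (1/6)*(-320)*(4*I*sqrt(21))) = 217951 - (9 - 160/3 + 51200/3 - 640*I*sqrt(21)/3) = 217951 - (51067/3 - 640*I*sqrt(21)/3) = 217951 + (-51067/3 + 640*I*sqrt(21)/3) = 602786/3 + 640*I*sqrt(21)/3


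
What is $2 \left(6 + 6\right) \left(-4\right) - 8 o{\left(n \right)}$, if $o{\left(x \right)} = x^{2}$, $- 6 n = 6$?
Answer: $-104$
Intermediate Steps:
$n = -1$ ($n = \left(- \frac{1}{6}\right) 6 = -1$)
$2 \left(6 + 6\right) \left(-4\right) - 8 o{\left(n \right)} = 2 \left(6 + 6\right) \left(-4\right) - 8 \left(-1\right)^{2} = 2 \cdot 12 \left(-4\right) - 8 = 2 \left(-48\right) - 8 = -96 - 8 = -104$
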